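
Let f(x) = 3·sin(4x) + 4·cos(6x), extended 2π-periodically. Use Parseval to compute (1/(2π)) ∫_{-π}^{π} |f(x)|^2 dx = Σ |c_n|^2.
Σ |c_n|^2 = 25/2

Expand |f|^2 and use orthogonality of {sin(nx), cos(mx)} on [-π, π]:
  ∫_{-π}^{π} sin(nx)^2 dx = π, ∫ cos(mx)^2 dx = π, and cross terms integrate to 0.
So ∫_{-π}^{π} f(x)^2 dx = 3^2 · π + 4^2 · π = (9 + 16)π.
Divide by 2π: (9 + 16)/2 = 25/2.
By Parseval, this equals Σ |c_n|^2.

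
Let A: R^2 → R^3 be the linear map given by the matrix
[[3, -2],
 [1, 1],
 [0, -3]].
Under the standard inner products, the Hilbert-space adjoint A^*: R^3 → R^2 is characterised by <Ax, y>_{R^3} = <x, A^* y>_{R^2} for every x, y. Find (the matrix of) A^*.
A^* = A^T =
[[3, 1, 0],
 [-2, 1, -3]]

For real matrices with standard dot products, the defining identity <Ax, y> = <x, A^* y> gives (Ax)^T y = x^T (A^*) y, i.e. x^T A^T y = x^T (A^*) y. Since this holds for all x, y, we must have A^* = A^T. Therefore
A^* =
[[3, 1, 0],
 [-2, 1, -3]].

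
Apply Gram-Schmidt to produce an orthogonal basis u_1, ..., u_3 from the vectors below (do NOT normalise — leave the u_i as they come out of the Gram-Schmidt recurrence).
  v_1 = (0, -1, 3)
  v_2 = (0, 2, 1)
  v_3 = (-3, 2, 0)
Orthogonal basis:
  u_1 = (0, -1, 3)
  u_2 = (0, 21/10, 7/10)
  u_3 = (-3, 0, 0)

Apply the Gram-Schmidt recurrence
  u_1 = v_1
  u_i = v_i − Σ_{j<i} ((v_i · u_j) / (u_j · u_j)) · u_j.

Step by step this gives:
  u_1 = (0, -1, 3)
  u_2 = (0, 21/10, 7/10)
  u_3 = (-3, 0, 0)

Orthogonality check:
  u_2 · u_1 = 0 (should be 0)
  u_3 · u_1 = 0 (should be 0)
  u_3 · u_2 = 0 (should be 0)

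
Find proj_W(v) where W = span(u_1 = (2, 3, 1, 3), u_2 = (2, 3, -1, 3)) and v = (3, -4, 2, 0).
proj_W(v) = (-6/11, -9/11, 2, -9/11)

Set up U = [u_1 | ... | u_2] ∈ R^(4×2). The projector onto W = col(U) is P = U (U^T U)^(-1) U^T.
Compute U^T U =
  [23, 21]
  [21, 23],
and U^T v = (-4, -8).
Solve U^T U · c = U^T v for the coefficients: c = (19/22, -25/22). The projection is proj_W(v) = U c.
Check: (v - proj_W(v)) · u_1 = 0  (should be 0).
Check: (v - proj_W(v)) · u_2 = 0  (should be 0).
Result: proj_W(v) = (-6/11, -9/11, 2, -9/11).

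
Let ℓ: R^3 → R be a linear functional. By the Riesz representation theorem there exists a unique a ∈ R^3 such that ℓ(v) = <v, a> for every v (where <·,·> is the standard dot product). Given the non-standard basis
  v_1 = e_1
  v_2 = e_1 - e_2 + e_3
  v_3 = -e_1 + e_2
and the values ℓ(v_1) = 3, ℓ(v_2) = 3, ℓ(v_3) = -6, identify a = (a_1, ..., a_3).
a = (3, -3, -3)

Write a = (a_1, ..., a_3) in the standard basis. For each basis vector v_i, ℓ(v_i) = <v_i, a> is a linear equation in the a_j's. Collect the n equations into a matrix system V a = ℓ, where row i of V is v_i (expressed in the standard basis). Since V is invertible (lower-triangular with 1s on the diagonal, up to permutation), solve by back-substitution:
  V =
[[1, 0, 0],
 [1, -1, 1],
 [-1, 1, 0]]
  V a = (3, 3, -6)
Solving gives a = (3, -3, -3).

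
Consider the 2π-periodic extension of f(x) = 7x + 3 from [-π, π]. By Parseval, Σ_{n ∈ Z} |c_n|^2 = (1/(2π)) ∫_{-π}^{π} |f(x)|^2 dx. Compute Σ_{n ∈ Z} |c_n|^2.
Σ |c_n|^2 = 49π^2/3 + 9

Expand and integrate term by term over [-π, π]:
  ∫ (7x)^2 dx = 49·(2π^3/3); ∫ 2·7·(3)·x dx = 0 (odd integrand); ∫ 3^2 dx = 9·2π.
So (1/(2π)) ∫_{-π}^{π} (7x + 3)^2 dx = 49π^2/3 + 9 = 49π^2/3 + 9.
Parseval ⇒ Σ |c_n|^2 = 49π^2/3 + 9.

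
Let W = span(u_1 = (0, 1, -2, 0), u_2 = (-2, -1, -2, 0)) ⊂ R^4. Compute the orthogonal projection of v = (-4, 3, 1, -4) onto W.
proj_W(v) = (-2/3, -1/3, -2/3, 0)

Set up U = [u_1 | ... | u_2] ∈ R^(4×2). The projector onto W = col(U) is P = U (U^T U)^(-1) U^T.
Compute U^T U =
  [5, 3]
  [3, 9],
and U^T v = (1, 3).
Solve U^T U · c = U^T v for the coefficients: c = (0, 1/3). The projection is proj_W(v) = U c.
Check: (v - proj_W(v)) · u_1 = 0  (should be 0).
Check: (v - proj_W(v)) · u_2 = 0  (should be 0).
Result: proj_W(v) = (-2/3, -1/3, -2/3, 0).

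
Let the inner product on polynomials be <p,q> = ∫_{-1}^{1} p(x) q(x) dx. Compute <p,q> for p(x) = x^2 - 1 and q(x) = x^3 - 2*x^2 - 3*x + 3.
<p,q> = -52/15

Expand the product: p(x)·q(x) = x^5 - 2*x^4 - 4*x^3 + 5*x^2 + 3*x - 3.
∫_{-1}^{1} of each monomial x^k gives [2/(k+1) if k even, 0 if k odd]. Integrating term-by-term (or equivalently evaluating the antiderivative F(x) = x^6/6 - 2*x^5/5 - x^4 + 5*x^3/3 + 3*x^2/2 - 3*x at the endpoints):
  F(1) − F(−1) = -16/15 − (12/5) = -52/15.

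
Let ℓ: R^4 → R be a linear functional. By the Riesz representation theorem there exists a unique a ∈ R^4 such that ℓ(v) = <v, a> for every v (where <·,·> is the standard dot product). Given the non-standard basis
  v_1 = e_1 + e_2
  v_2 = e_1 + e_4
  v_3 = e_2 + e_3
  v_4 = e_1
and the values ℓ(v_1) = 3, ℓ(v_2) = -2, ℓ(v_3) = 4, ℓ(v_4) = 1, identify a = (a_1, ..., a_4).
a = (1, 2, 2, -3)

Write a = (a_1, ..., a_4) in the standard basis. For each basis vector v_i, ℓ(v_i) = <v_i, a> is a linear equation in the a_j's. Collect the n equations into a matrix system V a = ℓ, where row i of V is v_i (expressed in the standard basis). Since V is invertible (lower-triangular with 1s on the diagonal, up to permutation), solve by back-substitution:
  V =
[[1, 1, 0, 0],
 [1, 0, 0, 1],
 [0, 1, 1, 0],
 [1, 0, 0, 0]]
  V a = (3, -2, 4, 1)
Solving gives a = (1, 2, 2, -3).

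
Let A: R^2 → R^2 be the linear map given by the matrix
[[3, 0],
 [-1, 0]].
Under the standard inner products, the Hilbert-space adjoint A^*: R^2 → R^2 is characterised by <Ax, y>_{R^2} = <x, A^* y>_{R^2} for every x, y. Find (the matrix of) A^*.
A^* = A^T =
[[3, -1],
 [0, 0]]

For real matrices with standard dot products, the defining identity <Ax, y> = <x, A^* y> gives (Ax)^T y = x^T (A^*) y, i.e. x^T A^T y = x^T (A^*) y. Since this holds for all x, y, we must have A^* = A^T. Therefore
A^* =
[[3, -1],
 [0, 0]].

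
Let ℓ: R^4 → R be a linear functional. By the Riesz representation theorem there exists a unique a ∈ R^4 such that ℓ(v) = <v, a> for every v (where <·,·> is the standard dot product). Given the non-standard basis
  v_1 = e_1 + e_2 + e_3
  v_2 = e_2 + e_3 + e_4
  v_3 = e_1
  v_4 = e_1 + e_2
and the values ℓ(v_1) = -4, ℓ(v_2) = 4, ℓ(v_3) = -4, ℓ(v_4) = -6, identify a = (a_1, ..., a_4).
a = (-4, -2, 2, 4)

Write a = (a_1, ..., a_4) in the standard basis. For each basis vector v_i, ℓ(v_i) = <v_i, a> is a linear equation in the a_j's. Collect the n equations into a matrix system V a = ℓ, where row i of V is v_i (expressed in the standard basis). Since V is invertible (lower-triangular with 1s on the diagonal, up to permutation), solve by back-substitution:
  V =
[[1, 1, 1, 0],
 [0, 1, 1, 1],
 [1, 0, 0, 0],
 [1, 1, 0, 0]]
  V a = (-4, 4, -4, -6)
Solving gives a = (-4, -2, 2, 4).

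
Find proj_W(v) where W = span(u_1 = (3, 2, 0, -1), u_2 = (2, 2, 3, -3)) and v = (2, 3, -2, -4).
proj_W(v) = (656/195, 448/195, 16/65, -256/195)

Set up U = [u_1 | ... | u_2] ∈ R^(4×2). The projector onto W = col(U) is P = U (U^T U)^(-1) U^T.
Compute U^T U =
  [14, 13]
  [13, 26],
and U^T v = (16, 16).
Solve U^T U · c = U^T v for the coefficients: c = (16/15, 16/195). The projection is proj_W(v) = U c.
Check: (v - proj_W(v)) · u_1 = 0  (should be 0).
Check: (v - proj_W(v)) · u_2 = 0  (should be 0).
Result: proj_W(v) = (656/195, 448/195, 16/65, -256/195).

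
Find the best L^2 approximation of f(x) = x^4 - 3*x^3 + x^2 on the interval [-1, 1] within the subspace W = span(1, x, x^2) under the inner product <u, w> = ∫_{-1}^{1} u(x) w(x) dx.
g(x) = 13*x^2/7 - 9*x/5 - 3/35

The best approximation g ∈ W is the orthogonal projection of f onto W. Writing g = a_0 + a_1 x + a_2 x^2, the coefficients solve the normal equations G · a = b where
  G_{ij} = <φ_i, φ_j> and b_i = <f, φ_i>, with φ_0 = 1, φ_1 = x, φ_2 = x^2.
G =
  [2, 0, 2/3]
  [0, 2/3, 0]
  [2/3, 0, 2/5],
b = (16/15, -6/5, 24/35).
Solving gives a_0 = -3/35, a_1 = -9/5, a_2 = 13/7, so
  g(x) = 13*x^2/7 - 9*x/5 - 3/35.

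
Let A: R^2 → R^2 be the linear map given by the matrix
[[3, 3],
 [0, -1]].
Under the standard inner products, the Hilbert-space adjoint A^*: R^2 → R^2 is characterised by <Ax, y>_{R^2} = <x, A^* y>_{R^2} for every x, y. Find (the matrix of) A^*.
A^* = A^T =
[[3, 0],
 [3, -1]]

For real matrices with standard dot products, the defining identity <Ax, y> = <x, A^* y> gives (Ax)^T y = x^T (A^*) y, i.e. x^T A^T y = x^T (A^*) y. Since this holds for all x, y, we must have A^* = A^T. Therefore
A^* =
[[3, 0],
 [3, -1]].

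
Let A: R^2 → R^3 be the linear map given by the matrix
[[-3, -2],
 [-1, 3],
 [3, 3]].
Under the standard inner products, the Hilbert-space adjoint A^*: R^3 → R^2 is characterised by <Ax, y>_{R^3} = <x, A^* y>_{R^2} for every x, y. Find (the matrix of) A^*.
A^* = A^T =
[[-3, -1, 3],
 [-2, 3, 3]]

For real matrices with standard dot products, the defining identity <Ax, y> = <x, A^* y> gives (Ax)^T y = x^T (A^*) y, i.e. x^T A^T y = x^T (A^*) y. Since this holds for all x, y, we must have A^* = A^T. Therefore
A^* =
[[-3, -1, 3],
 [-2, 3, 3]].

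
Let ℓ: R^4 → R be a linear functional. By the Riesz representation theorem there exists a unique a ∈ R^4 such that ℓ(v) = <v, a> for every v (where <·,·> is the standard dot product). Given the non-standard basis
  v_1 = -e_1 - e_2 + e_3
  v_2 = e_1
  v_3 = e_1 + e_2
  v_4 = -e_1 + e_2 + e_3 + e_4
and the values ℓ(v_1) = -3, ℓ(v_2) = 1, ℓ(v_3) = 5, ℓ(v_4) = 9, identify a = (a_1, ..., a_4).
a = (1, 4, 2, 4)

Write a = (a_1, ..., a_4) in the standard basis. For each basis vector v_i, ℓ(v_i) = <v_i, a> is a linear equation in the a_j's. Collect the n equations into a matrix system V a = ℓ, where row i of V is v_i (expressed in the standard basis). Since V is invertible (lower-triangular with 1s on the diagonal, up to permutation), solve by back-substitution:
  V =
[[-1, -1, 1, 0],
 [1, 0, 0, 0],
 [1, 1, 0, 0],
 [-1, 1, 1, 1]]
  V a = (-3, 1, 5, 9)
Solving gives a = (1, 4, 2, 4).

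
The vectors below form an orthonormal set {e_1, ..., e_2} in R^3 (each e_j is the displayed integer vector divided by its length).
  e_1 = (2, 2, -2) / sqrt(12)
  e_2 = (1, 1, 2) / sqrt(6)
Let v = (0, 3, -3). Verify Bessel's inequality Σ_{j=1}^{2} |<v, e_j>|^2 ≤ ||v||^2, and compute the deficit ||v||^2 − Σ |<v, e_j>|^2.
Σ |<v, e_j>|^2 = 27/2; ||v||^2 = 18; deficit = 9/2

Write each e_j = u_j / sqrt(<u_j, u_j>) where u_j is the displayed integer vector. Then <v, e_j> = <v, u_j> / sqrt(<u_j, u_j>), so |<v, e_j>|^2 = <v, u_j>^2 / <u_j, u_j>.
Coefficients: <v, e_1> = 12/sqrt(12), <v, e_2> = -3/sqrt(6).
Square and sum: Σ |<v, e_j>|^2 = 27/2.
Compute ||v||^2 = v·v = 18.
Deficit = 18 − 27/2 = 9/2 ≥ 0, confirming Bessel's inequality. (The deficit equals ||v − Σ <v,e_j> e_j||^2, the squared distance from v to span{e_j}.)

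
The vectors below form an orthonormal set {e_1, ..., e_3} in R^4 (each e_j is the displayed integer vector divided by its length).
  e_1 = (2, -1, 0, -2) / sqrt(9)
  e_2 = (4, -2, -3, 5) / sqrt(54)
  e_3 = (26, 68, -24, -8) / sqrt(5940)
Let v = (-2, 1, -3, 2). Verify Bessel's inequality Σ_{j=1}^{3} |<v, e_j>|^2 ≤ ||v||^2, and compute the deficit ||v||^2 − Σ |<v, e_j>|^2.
Σ |<v, e_j>|^2 = 1251/110; ||v||^2 = 18; deficit = 729/110

Write each e_j = u_j / sqrt(<u_j, u_j>) where u_j is the displayed integer vector. Then <v, e_j> = <v, u_j> / sqrt(<u_j, u_j>), so |<v, e_j>|^2 = <v, u_j>^2 / <u_j, u_j>.
Coefficients: <v, e_1> = -9/sqrt(9), <v, e_2> = 9/sqrt(54), <v, e_3> = 72/sqrt(5940).
Square and sum: Σ |<v, e_j>|^2 = 1251/110.
Compute ||v||^2 = v·v = 18.
Deficit = 18 − 1251/110 = 729/110 ≥ 0, confirming Bessel's inequality. (The deficit equals ||v − Σ <v,e_j> e_j||^2, the squared distance from v to span{e_j}.)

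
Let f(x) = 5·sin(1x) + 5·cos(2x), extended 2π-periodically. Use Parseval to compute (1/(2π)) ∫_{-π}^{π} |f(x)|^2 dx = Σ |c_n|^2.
Σ |c_n|^2 = 25

Expand |f|^2 and use orthogonality of {sin(nx), cos(mx)} on [-π, π]:
  ∫_{-π}^{π} sin(nx)^2 dx = π, ∫ cos(mx)^2 dx = π, and cross terms integrate to 0.
So ∫_{-π}^{π} f(x)^2 dx = 5^2 · π + 5^2 · π = (25 + 25)π.
Divide by 2π: (25 + 25)/2 = 25.
By Parseval, this equals Σ |c_n|^2.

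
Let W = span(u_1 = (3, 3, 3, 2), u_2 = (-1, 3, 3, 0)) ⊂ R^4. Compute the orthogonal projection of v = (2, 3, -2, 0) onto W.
proj_W(v) = (11/7, 3/7, 3/7, 6/7)

Set up U = [u_1 | ... | u_2] ∈ R^(4×2). The projector onto W = col(U) is P = U (U^T U)^(-1) U^T.
Compute U^T U =
  [31, 15]
  [15, 19],
and U^T v = (9, 1).
Solve U^T U · c = U^T v for the coefficients: c = (3/7, -2/7). The projection is proj_W(v) = U c.
Check: (v - proj_W(v)) · u_1 = 0  (should be 0).
Check: (v - proj_W(v)) · u_2 = 0  (should be 0).
Result: proj_W(v) = (11/7, 3/7, 3/7, 6/7).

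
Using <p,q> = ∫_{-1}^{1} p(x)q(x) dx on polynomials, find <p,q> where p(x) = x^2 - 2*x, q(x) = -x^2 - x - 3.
<p,q> = -16/15

Expand the product: p(x)·q(x) = -x^4 + x^3 - x^2 + 6*x.
∫_{-1}^{1} of each monomial x^k gives [2/(k+1) if k even, 0 if k odd]. Integrating term-by-term (or equivalently evaluating the antiderivative F(x) = -x^5/5 + x^4/4 - x^3/3 + 3*x^2 at the endpoints):
  F(1) − F(−1) = 163/60 − (227/60) = -16/15.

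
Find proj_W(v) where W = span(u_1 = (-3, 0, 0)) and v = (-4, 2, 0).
proj_W(v) = (-4, 0, 0)

Set up U = [u_1 | ... | u_1] ∈ R^(3×1). The projector onto W = col(U) is P = U (U^T U)^(-1) U^T.
Compute U^T U =
  [9],
and U^T v = (12).
Solve U^T U · c = U^T v for the coefficients: c = (4/3). The projection is proj_W(v) = U c.
Check: (v - proj_W(v)) · u_1 = 0  (should be 0).
Result: proj_W(v) = (-4, 0, 0).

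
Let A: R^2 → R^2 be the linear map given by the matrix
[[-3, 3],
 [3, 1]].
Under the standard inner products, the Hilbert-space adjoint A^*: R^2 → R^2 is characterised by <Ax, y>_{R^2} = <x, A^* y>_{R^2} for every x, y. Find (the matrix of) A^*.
A^* = A^T =
[[-3, 3],
 [3, 1]]

For real matrices with standard dot products, the defining identity <Ax, y> = <x, A^* y> gives (Ax)^T y = x^T (A^*) y, i.e. x^T A^T y = x^T (A^*) y. Since this holds for all x, y, we must have A^* = A^T. Therefore
A^* =
[[-3, 3],
 [3, 1]].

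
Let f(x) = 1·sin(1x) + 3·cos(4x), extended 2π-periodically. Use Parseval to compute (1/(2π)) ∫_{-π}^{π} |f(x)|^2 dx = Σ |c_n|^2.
Σ |c_n|^2 = 5

Expand |f|^2 and use orthogonality of {sin(nx), cos(mx)} on [-π, π]:
  ∫_{-π}^{π} sin(nx)^2 dx = π, ∫ cos(mx)^2 dx = π, and cross terms integrate to 0.
So ∫_{-π}^{π} f(x)^2 dx = 1^2 · π + 3^2 · π = (1 + 9)π.
Divide by 2π: (1 + 9)/2 = 5.
By Parseval, this equals Σ |c_n|^2.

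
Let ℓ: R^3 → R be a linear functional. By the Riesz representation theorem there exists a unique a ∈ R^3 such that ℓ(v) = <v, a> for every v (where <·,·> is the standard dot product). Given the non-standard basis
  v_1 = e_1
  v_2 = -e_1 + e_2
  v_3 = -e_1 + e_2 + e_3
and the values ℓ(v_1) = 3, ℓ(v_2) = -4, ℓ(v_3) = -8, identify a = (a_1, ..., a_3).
a = (3, -1, -4)

Write a = (a_1, ..., a_3) in the standard basis. For each basis vector v_i, ℓ(v_i) = <v_i, a> is a linear equation in the a_j's. Collect the n equations into a matrix system V a = ℓ, where row i of V is v_i (expressed in the standard basis). Since V is invertible (lower-triangular with 1s on the diagonal, up to permutation), solve by back-substitution:
  V =
[[1, 0, 0],
 [-1, 1, 0],
 [-1, 1, 1]]
  V a = (3, -4, -8)
Solving gives a = (3, -1, -4).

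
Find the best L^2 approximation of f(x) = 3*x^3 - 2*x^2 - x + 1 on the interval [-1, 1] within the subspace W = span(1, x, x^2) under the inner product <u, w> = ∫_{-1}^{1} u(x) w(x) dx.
g(x) = -2*x^2 + 4*x/5 + 1

The best approximation g ∈ W is the orthogonal projection of f onto W. Writing g = a_0 + a_1 x + a_2 x^2, the coefficients solve the normal equations G · a = b where
  G_{ij} = <φ_i, φ_j> and b_i = <f, φ_i>, with φ_0 = 1, φ_1 = x, φ_2 = x^2.
G =
  [2, 0, 2/3]
  [0, 2/3, 0]
  [2/3, 0, 2/5],
b = (2/3, 8/15, -2/15).
Solving gives a_0 = 1, a_1 = 4/5, a_2 = -2, so
  g(x) = -2*x^2 + 4*x/5 + 1.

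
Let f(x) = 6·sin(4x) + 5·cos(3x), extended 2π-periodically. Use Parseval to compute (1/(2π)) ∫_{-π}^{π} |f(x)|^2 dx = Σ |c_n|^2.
Σ |c_n|^2 = 61/2

Expand |f|^2 and use orthogonality of {sin(nx), cos(mx)} on [-π, π]:
  ∫_{-π}^{π} sin(nx)^2 dx = π, ∫ cos(mx)^2 dx = π, and cross terms integrate to 0.
So ∫_{-π}^{π} f(x)^2 dx = 6^2 · π + 5^2 · π = (36 + 25)π.
Divide by 2π: (36 + 25)/2 = 61/2.
By Parseval, this equals Σ |c_n|^2.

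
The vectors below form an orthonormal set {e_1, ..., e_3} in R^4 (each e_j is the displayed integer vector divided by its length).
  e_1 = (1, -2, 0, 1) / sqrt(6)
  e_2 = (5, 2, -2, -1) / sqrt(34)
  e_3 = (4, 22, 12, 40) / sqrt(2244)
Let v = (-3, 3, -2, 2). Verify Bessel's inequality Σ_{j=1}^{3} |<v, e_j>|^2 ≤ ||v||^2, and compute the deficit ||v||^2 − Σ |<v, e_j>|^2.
Σ |<v, e_j>|^2 = 15; ||v||^2 = 26; deficit = 11

Write each e_j = u_j / sqrt(<u_j, u_j>) where u_j is the displayed integer vector. Then <v, e_j> = <v, u_j> / sqrt(<u_j, u_j>), so |<v, e_j>|^2 = <v, u_j>^2 / <u_j, u_j>.
Coefficients: <v, e_1> = -7/sqrt(6), <v, e_2> = -7/sqrt(34), <v, e_3> = 110/sqrt(2244).
Square and sum: Σ |<v, e_j>|^2 = 15.
Compute ||v||^2 = v·v = 26.
Deficit = 26 − 15 = 11 ≥ 0, confirming Bessel's inequality. (The deficit equals ||v − Σ <v,e_j> e_j||^2, the squared distance from v to span{e_j}.)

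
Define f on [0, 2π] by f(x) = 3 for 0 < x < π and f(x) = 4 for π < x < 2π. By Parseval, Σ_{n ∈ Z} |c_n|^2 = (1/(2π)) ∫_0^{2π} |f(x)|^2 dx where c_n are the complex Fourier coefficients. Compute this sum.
Σ |c_n|^2 = 25/2

Parseval equates the L^2 energy of f (normalised by 1/(2π)) with the ℓ^2 sum of its Fourier coefficients: (1/(2π)) ∫_0^{2π} |f|^2 = Σ |c_n|^2.
Compute the left side: (1/(2π)) [∫_0^π 3^2 dx + ∫_π^{2π} 4^2 dx] = (1/(2π)) · (9π + 16π) = (9 + 16)/2 = 25/2.
So Σ_{n ∈ Z} |c_n|^2 = 25/2.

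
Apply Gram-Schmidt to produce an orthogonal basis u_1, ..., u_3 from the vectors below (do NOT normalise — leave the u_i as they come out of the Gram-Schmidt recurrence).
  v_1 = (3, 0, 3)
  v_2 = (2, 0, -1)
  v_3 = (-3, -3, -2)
Orthogonal basis:
  u_1 = (3, 0, 3)
  u_2 = (3/2, 0, -3/2)
  u_3 = (0, -3, 0)

Apply the Gram-Schmidt recurrence
  u_1 = v_1
  u_i = v_i − Σ_{j<i} ((v_i · u_j) / (u_j · u_j)) · u_j.

Step by step this gives:
  u_1 = (3, 0, 3)
  u_2 = (3/2, 0, -3/2)
  u_3 = (0, -3, 0)

Orthogonality check:
  u_2 · u_1 = 0 (should be 0)
  u_3 · u_1 = 0 (should be 0)
  u_3 · u_2 = 0 (should be 0)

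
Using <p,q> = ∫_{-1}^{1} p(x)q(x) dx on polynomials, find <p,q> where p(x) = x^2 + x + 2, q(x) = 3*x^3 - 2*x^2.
<p,q> = -34/15

Expand the product: p(x)·q(x) = 3*x^5 + x^4 + 4*x^3 - 4*x^2.
∫_{-1}^{1} of each monomial x^k gives [2/(k+1) if k even, 0 if k odd]. Integrating term-by-term (or equivalently evaluating the antiderivative F(x) = x^6/2 + x^5/5 + x^4 - 4*x^3/3 at the endpoints):
  F(1) − F(−1) = 11/30 − (79/30) = -34/15.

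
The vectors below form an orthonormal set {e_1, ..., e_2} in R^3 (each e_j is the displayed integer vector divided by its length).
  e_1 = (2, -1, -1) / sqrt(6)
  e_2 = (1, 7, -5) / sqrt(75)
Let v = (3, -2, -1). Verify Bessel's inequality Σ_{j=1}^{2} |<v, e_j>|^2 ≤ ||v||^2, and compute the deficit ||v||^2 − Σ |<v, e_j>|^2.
Σ |<v, e_j>|^2 = 699/50; ||v||^2 = 14; deficit = 1/50

Write each e_j = u_j / sqrt(<u_j, u_j>) where u_j is the displayed integer vector. Then <v, e_j> = <v, u_j> / sqrt(<u_j, u_j>), so |<v, e_j>|^2 = <v, u_j>^2 / <u_j, u_j>.
Coefficients: <v, e_1> = 9/sqrt(6), <v, e_2> = -6/sqrt(75).
Square and sum: Σ |<v, e_j>|^2 = 699/50.
Compute ||v||^2 = v·v = 14.
Deficit = 14 − 699/50 = 1/50 ≥ 0, confirming Bessel's inequality. (The deficit equals ||v − Σ <v,e_j> e_j||^2, the squared distance from v to span{e_j}.)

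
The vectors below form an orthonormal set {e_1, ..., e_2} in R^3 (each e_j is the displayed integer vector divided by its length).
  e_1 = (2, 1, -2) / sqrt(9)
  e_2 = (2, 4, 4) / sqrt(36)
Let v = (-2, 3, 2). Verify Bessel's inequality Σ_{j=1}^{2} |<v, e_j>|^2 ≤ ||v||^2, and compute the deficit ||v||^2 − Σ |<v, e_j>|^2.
Σ |<v, e_j>|^2 = 89/9; ||v||^2 = 17; deficit = 64/9

Write each e_j = u_j / sqrt(<u_j, u_j>) where u_j is the displayed integer vector. Then <v, e_j> = <v, u_j> / sqrt(<u_j, u_j>), so |<v, e_j>|^2 = <v, u_j>^2 / <u_j, u_j>.
Coefficients: <v, e_1> = -5/sqrt(9), <v, e_2> = 16/sqrt(36).
Square and sum: Σ |<v, e_j>|^2 = 89/9.
Compute ||v||^2 = v·v = 17.
Deficit = 17 − 89/9 = 64/9 ≥ 0, confirming Bessel's inequality. (The deficit equals ||v − Σ <v,e_j> e_j||^2, the squared distance from v to span{e_j}.)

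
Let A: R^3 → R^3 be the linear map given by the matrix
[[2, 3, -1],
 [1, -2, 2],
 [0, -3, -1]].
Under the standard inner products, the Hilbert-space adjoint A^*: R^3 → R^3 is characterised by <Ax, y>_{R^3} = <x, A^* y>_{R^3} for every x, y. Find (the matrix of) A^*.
A^* = A^T =
[[2, 1, 0],
 [3, -2, -3],
 [-1, 2, -1]]

For real matrices with standard dot products, the defining identity <Ax, y> = <x, A^* y> gives (Ax)^T y = x^T (A^*) y, i.e. x^T A^T y = x^T (A^*) y. Since this holds for all x, y, we must have A^* = A^T. Therefore
A^* =
[[2, 1, 0],
 [3, -2, -3],
 [-1, 2, -1]].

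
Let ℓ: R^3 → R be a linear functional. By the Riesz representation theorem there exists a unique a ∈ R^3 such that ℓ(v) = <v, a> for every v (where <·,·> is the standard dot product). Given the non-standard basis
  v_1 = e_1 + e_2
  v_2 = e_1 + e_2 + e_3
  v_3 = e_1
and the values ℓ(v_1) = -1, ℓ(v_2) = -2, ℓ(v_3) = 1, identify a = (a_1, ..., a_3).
a = (1, -2, -1)

Write a = (a_1, ..., a_3) in the standard basis. For each basis vector v_i, ℓ(v_i) = <v_i, a> is a linear equation in the a_j's. Collect the n equations into a matrix system V a = ℓ, where row i of V is v_i (expressed in the standard basis). Since V is invertible (lower-triangular with 1s on the diagonal, up to permutation), solve by back-substitution:
  V =
[[1, 1, 0],
 [1, 1, 1],
 [1, 0, 0]]
  V a = (-1, -2, 1)
Solving gives a = (1, -2, -1).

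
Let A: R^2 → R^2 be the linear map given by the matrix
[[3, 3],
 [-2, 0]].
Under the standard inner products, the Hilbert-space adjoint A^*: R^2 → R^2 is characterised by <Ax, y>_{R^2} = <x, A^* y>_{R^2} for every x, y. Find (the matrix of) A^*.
A^* = A^T =
[[3, -2],
 [3, 0]]

For real matrices with standard dot products, the defining identity <Ax, y> = <x, A^* y> gives (Ax)^T y = x^T (A^*) y, i.e. x^T A^T y = x^T (A^*) y. Since this holds for all x, y, we must have A^* = A^T. Therefore
A^* =
[[3, -2],
 [3, 0]].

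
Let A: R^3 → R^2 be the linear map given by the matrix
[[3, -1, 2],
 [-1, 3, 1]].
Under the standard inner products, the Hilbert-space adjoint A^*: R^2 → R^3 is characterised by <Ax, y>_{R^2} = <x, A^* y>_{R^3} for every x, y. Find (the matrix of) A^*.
A^* = A^T =
[[3, -1],
 [-1, 3],
 [2, 1]]

For real matrices with standard dot products, the defining identity <Ax, y> = <x, A^* y> gives (Ax)^T y = x^T (A^*) y, i.e. x^T A^T y = x^T (A^*) y. Since this holds for all x, y, we must have A^* = A^T. Therefore
A^* =
[[3, -1],
 [-1, 3],
 [2, 1]].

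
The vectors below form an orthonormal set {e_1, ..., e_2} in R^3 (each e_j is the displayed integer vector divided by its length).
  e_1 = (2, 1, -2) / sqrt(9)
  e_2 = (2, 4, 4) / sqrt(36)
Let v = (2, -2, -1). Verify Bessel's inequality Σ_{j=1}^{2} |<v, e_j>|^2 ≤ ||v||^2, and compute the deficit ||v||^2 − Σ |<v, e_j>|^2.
Σ |<v, e_j>|^2 = 32/9; ||v||^2 = 9; deficit = 49/9

Write each e_j = u_j / sqrt(<u_j, u_j>) where u_j is the displayed integer vector. Then <v, e_j> = <v, u_j> / sqrt(<u_j, u_j>), so |<v, e_j>|^2 = <v, u_j>^2 / <u_j, u_j>.
Coefficients: <v, e_1> = 4/sqrt(9), <v, e_2> = -8/sqrt(36).
Square and sum: Σ |<v, e_j>|^2 = 32/9.
Compute ||v||^2 = v·v = 9.
Deficit = 9 − 32/9 = 49/9 ≥ 0, confirming Bessel's inequality. (The deficit equals ||v − Σ <v,e_j> e_j||^2, the squared distance from v to span{e_j}.)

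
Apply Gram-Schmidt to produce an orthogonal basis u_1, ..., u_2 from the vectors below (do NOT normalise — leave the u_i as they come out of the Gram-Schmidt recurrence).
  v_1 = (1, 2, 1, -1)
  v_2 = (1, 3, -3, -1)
Orthogonal basis:
  u_1 = (1, 2, 1, -1)
  u_2 = (2/7, 11/7, -26/7, -2/7)

Apply the Gram-Schmidt recurrence
  u_1 = v_1
  u_i = v_i − Σ_{j<i} ((v_i · u_j) / (u_j · u_j)) · u_j.

Step by step this gives:
  u_1 = (1, 2, 1, -1)
  u_2 = (2/7, 11/7, -26/7, -2/7)

Orthogonality check:
  u_2 · u_1 = 0 (should be 0)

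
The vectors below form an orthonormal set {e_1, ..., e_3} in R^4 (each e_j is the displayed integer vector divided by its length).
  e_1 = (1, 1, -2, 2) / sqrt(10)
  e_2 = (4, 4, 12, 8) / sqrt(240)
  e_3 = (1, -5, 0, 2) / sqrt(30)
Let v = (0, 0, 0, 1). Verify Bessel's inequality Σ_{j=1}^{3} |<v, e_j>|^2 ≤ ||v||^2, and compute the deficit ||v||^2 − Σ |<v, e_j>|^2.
Σ |<v, e_j>|^2 = 4/5; ||v||^2 = 1; deficit = 1/5

Write each e_j = u_j / sqrt(<u_j, u_j>) where u_j is the displayed integer vector. Then <v, e_j> = <v, u_j> / sqrt(<u_j, u_j>), so |<v, e_j>|^2 = <v, u_j>^2 / <u_j, u_j>.
Coefficients: <v, e_1> = 2/sqrt(10), <v, e_2> = 8/sqrt(240), <v, e_3> = 2/sqrt(30).
Square and sum: Σ |<v, e_j>|^2 = 4/5.
Compute ||v||^2 = v·v = 1.
Deficit = 1 − 4/5 = 1/5 ≥ 0, confirming Bessel's inequality. (The deficit equals ||v − Σ <v,e_j> e_j||^2, the squared distance from v to span{e_j}.)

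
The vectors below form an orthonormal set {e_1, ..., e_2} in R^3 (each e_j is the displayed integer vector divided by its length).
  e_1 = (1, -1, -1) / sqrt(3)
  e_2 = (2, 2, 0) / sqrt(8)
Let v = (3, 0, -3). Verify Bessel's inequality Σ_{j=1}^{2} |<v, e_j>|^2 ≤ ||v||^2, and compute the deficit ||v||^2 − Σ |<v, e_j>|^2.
Σ |<v, e_j>|^2 = 33/2; ||v||^2 = 18; deficit = 3/2

Write each e_j = u_j / sqrt(<u_j, u_j>) where u_j is the displayed integer vector. Then <v, e_j> = <v, u_j> / sqrt(<u_j, u_j>), so |<v, e_j>|^2 = <v, u_j>^2 / <u_j, u_j>.
Coefficients: <v, e_1> = 6/sqrt(3), <v, e_2> = 6/sqrt(8).
Square and sum: Σ |<v, e_j>|^2 = 33/2.
Compute ||v||^2 = v·v = 18.
Deficit = 18 − 33/2 = 3/2 ≥ 0, confirming Bessel's inequality. (The deficit equals ||v − Σ <v,e_j> e_j||^2, the squared distance from v to span{e_j}.)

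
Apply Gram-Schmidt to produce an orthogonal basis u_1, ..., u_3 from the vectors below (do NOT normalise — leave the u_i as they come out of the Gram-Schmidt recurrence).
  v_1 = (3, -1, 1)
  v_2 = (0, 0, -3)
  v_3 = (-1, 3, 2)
Orthogonal basis:
  u_1 = (3, -1, 1)
  u_2 = (9/11, -3/11, -30/11)
  u_3 = (4/5, 12/5, 0)

Apply the Gram-Schmidt recurrence
  u_1 = v_1
  u_i = v_i − Σ_{j<i} ((v_i · u_j) / (u_j · u_j)) · u_j.

Step by step this gives:
  u_1 = (3, -1, 1)
  u_2 = (9/11, -3/11, -30/11)
  u_3 = (4/5, 12/5, 0)

Orthogonality check:
  u_2 · u_1 = 0 (should be 0)
  u_3 · u_1 = 0 (should be 0)
  u_3 · u_2 = 0 (should be 0)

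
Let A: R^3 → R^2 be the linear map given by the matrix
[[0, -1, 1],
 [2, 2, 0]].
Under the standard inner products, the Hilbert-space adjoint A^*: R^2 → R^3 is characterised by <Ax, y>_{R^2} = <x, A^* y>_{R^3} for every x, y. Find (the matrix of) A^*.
A^* = A^T =
[[0, 2],
 [-1, 2],
 [1, 0]]

For real matrices with standard dot products, the defining identity <Ax, y> = <x, A^* y> gives (Ax)^T y = x^T (A^*) y, i.e. x^T A^T y = x^T (A^*) y. Since this holds for all x, y, we must have A^* = A^T. Therefore
A^* =
[[0, 2],
 [-1, 2],
 [1, 0]].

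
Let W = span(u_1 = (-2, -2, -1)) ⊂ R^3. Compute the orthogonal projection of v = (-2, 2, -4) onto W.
proj_W(v) = (-8/9, -8/9, -4/9)

Set up U = [u_1 | ... | u_1] ∈ R^(3×1). The projector onto W = col(U) is P = U (U^T U)^(-1) U^T.
Compute U^T U =
  [9],
and U^T v = (4).
Solve U^T U · c = U^T v for the coefficients: c = (4/9). The projection is proj_W(v) = U c.
Check: (v - proj_W(v)) · u_1 = 0  (should be 0).
Result: proj_W(v) = (-8/9, -8/9, -4/9).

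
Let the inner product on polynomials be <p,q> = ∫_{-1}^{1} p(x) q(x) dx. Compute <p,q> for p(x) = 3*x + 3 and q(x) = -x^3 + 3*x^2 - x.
<p,q> = 14/5

Expand the product: p(x)·q(x) = -3*x^4 + 6*x^3 + 6*x^2 - 3*x.
∫_{-1}^{1} of each monomial x^k gives [2/(k+1) if k even, 0 if k odd]. Integrating term-by-term (or equivalently evaluating the antiderivative F(x) = -3*x^5/5 + 3*x^4/2 + 2*x^3 - 3*x^2/2 at the endpoints):
  F(1) − F(−1) = 7/5 − (-7/5) = 14/5.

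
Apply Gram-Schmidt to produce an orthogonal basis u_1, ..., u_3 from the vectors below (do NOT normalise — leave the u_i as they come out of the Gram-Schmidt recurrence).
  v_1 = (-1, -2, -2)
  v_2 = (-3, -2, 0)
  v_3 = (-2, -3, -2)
Orthogonal basis:
  u_1 = (-1, -2, -2)
  u_2 = (-20/9, -4/9, 14/9)
  u_3 = (2/17, -3/17, 2/17)

Apply the Gram-Schmidt recurrence
  u_1 = v_1
  u_i = v_i − Σ_{j<i} ((v_i · u_j) / (u_j · u_j)) · u_j.

Step by step this gives:
  u_1 = (-1, -2, -2)
  u_2 = (-20/9, -4/9, 14/9)
  u_3 = (2/17, -3/17, 2/17)

Orthogonality check:
  u_2 · u_1 = 0 (should be 0)
  u_3 · u_1 = 0 (should be 0)
  u_3 · u_2 = 0 (should be 0)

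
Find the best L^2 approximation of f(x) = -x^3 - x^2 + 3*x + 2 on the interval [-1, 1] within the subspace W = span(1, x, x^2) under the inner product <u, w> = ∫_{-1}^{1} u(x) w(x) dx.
g(x) = -x^2 + 12*x/5 + 2

The best approximation g ∈ W is the orthogonal projection of f onto W. Writing g = a_0 + a_1 x + a_2 x^2, the coefficients solve the normal equations G · a = b where
  G_{ij} = <φ_i, φ_j> and b_i = <f, φ_i>, with φ_0 = 1, φ_1 = x, φ_2 = x^2.
G =
  [2, 0, 2/3]
  [0, 2/3, 0]
  [2/3, 0, 2/5],
b = (10/3, 8/5, 14/15).
Solving gives a_0 = 2, a_1 = 12/5, a_2 = -1, so
  g(x) = -x^2 + 12*x/5 + 2.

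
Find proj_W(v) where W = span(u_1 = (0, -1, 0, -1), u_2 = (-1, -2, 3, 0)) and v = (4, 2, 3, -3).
proj_W(v) = (0, -1/2, 0, -1/2)

Set up U = [u_1 | ... | u_2] ∈ R^(4×2). The projector onto W = col(U) is P = U (U^T U)^(-1) U^T.
Compute U^T U =
  [2, 2]
  [2, 14],
and U^T v = (1, 1).
Solve U^T U · c = U^T v for the coefficients: c = (1/2, 0). The projection is proj_W(v) = U c.
Check: (v - proj_W(v)) · u_1 = 0  (should be 0).
Check: (v - proj_W(v)) · u_2 = 0  (should be 0).
Result: proj_W(v) = (0, -1/2, 0, -1/2).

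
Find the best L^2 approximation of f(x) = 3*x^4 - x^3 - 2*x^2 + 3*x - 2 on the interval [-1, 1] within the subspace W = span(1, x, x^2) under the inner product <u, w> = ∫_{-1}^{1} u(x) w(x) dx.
g(x) = 4*x^2/7 + 12*x/5 - 79/35

The best approximation g ∈ W is the orthogonal projection of f onto W. Writing g = a_0 + a_1 x + a_2 x^2, the coefficients solve the normal equations G · a = b where
  G_{ij} = <φ_i, φ_j> and b_i = <f, φ_i>, with φ_0 = 1, φ_1 = x, φ_2 = x^2.
G =
  [2, 0, 2/3]
  [0, 2/3, 0]
  [2/3, 0, 2/5],
b = (-62/15, 8/5, -134/105).
Solving gives a_0 = -79/35, a_1 = 12/5, a_2 = 4/7, so
  g(x) = 4*x^2/7 + 12*x/5 - 79/35.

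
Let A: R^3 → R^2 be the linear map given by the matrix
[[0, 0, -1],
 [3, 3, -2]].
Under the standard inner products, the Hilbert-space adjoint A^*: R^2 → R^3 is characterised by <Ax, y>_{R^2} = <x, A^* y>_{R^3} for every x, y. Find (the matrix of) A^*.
A^* = A^T =
[[0, 3],
 [0, 3],
 [-1, -2]]

For real matrices with standard dot products, the defining identity <Ax, y> = <x, A^* y> gives (Ax)^T y = x^T (A^*) y, i.e. x^T A^T y = x^T (A^*) y. Since this holds for all x, y, we must have A^* = A^T. Therefore
A^* =
[[0, 3],
 [0, 3],
 [-1, -2]].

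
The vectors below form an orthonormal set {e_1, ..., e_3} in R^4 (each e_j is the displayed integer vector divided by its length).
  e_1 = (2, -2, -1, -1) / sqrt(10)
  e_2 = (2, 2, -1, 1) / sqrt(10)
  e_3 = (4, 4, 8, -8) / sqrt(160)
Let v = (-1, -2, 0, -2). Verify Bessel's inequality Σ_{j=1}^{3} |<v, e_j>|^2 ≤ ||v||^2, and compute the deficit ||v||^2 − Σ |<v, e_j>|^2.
Σ |<v, e_j>|^2 = 81/10; ||v||^2 = 9; deficit = 9/10

Write each e_j = u_j / sqrt(<u_j, u_j>) where u_j is the displayed integer vector. Then <v, e_j> = <v, u_j> / sqrt(<u_j, u_j>), so |<v, e_j>|^2 = <v, u_j>^2 / <u_j, u_j>.
Coefficients: <v, e_1> = 4/sqrt(10), <v, e_2> = -8/sqrt(10), <v, e_3> = 4/sqrt(160).
Square and sum: Σ |<v, e_j>|^2 = 81/10.
Compute ||v||^2 = v·v = 9.
Deficit = 9 − 81/10 = 9/10 ≥ 0, confirming Bessel's inequality. (The deficit equals ||v − Σ <v,e_j> e_j||^2, the squared distance from v to span{e_j}.)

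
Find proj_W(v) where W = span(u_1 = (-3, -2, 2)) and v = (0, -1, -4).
proj_W(v) = (18/17, 12/17, -12/17)

Set up U = [u_1 | ... | u_1] ∈ R^(3×1). The projector onto W = col(U) is P = U (U^T U)^(-1) U^T.
Compute U^T U =
  [17],
and U^T v = (-6).
Solve U^T U · c = U^T v for the coefficients: c = (-6/17). The projection is proj_W(v) = U c.
Check: (v - proj_W(v)) · u_1 = 0  (should be 0).
Result: proj_W(v) = (18/17, 12/17, -12/17).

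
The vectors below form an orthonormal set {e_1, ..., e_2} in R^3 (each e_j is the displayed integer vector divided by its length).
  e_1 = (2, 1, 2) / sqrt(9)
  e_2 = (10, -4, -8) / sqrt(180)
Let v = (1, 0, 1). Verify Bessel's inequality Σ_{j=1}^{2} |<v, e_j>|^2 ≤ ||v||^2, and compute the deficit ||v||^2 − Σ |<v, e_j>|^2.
Σ |<v, e_j>|^2 = 9/5; ||v||^2 = 2; deficit = 1/5

Write each e_j = u_j / sqrt(<u_j, u_j>) where u_j is the displayed integer vector. Then <v, e_j> = <v, u_j> / sqrt(<u_j, u_j>), so |<v, e_j>|^2 = <v, u_j>^2 / <u_j, u_j>.
Coefficients: <v, e_1> = 4/sqrt(9), <v, e_2> = 2/sqrt(180).
Square and sum: Σ |<v, e_j>|^2 = 9/5.
Compute ||v||^2 = v·v = 2.
Deficit = 2 − 9/5 = 1/5 ≥ 0, confirming Bessel's inequality. (The deficit equals ||v − Σ <v,e_j> e_j||^2, the squared distance from v to span{e_j}.)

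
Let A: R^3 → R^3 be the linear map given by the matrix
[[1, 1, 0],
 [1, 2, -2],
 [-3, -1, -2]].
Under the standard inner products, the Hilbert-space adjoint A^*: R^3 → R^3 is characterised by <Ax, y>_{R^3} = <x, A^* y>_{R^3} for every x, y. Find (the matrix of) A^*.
A^* = A^T =
[[1, 1, -3],
 [1, 2, -1],
 [0, -2, -2]]

For real matrices with standard dot products, the defining identity <Ax, y> = <x, A^* y> gives (Ax)^T y = x^T (A^*) y, i.e. x^T A^T y = x^T (A^*) y. Since this holds for all x, y, we must have A^* = A^T. Therefore
A^* =
[[1, 1, -3],
 [1, 2, -1],
 [0, -2, -2]].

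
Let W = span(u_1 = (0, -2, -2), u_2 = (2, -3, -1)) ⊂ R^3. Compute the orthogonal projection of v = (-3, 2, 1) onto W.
proj_W(v) = (-7/3, 8/3, 1/3)

Set up U = [u_1 | ... | u_2] ∈ R^(3×2). The projector onto W = col(U) is P = U (U^T U)^(-1) U^T.
Compute U^T U =
  [8, 8]
  [8, 14],
and U^T v = (-6, -13).
Solve U^T U · c = U^T v for the coefficients: c = (5/12, -7/6). The projection is proj_W(v) = U c.
Check: (v - proj_W(v)) · u_1 = 0  (should be 0).
Check: (v - proj_W(v)) · u_2 = 0  (should be 0).
Result: proj_W(v) = (-7/3, 8/3, 1/3).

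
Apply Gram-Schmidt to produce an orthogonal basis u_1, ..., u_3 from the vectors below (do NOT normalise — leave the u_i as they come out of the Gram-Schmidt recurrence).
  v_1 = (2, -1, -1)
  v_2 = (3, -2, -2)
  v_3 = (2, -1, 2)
Orthogonal basis:
  u_1 = (2, -1, -1)
  u_2 = (-1/3, -1/3, -1/3)
  u_3 = (0, -3/2, 3/2)

Apply the Gram-Schmidt recurrence
  u_1 = v_1
  u_i = v_i − Σ_{j<i} ((v_i · u_j) / (u_j · u_j)) · u_j.

Step by step this gives:
  u_1 = (2, -1, -1)
  u_2 = (-1/3, -1/3, -1/3)
  u_3 = (0, -3/2, 3/2)

Orthogonality check:
  u_2 · u_1 = 0 (should be 0)
  u_3 · u_1 = 0 (should be 0)
  u_3 · u_2 = 0 (should be 0)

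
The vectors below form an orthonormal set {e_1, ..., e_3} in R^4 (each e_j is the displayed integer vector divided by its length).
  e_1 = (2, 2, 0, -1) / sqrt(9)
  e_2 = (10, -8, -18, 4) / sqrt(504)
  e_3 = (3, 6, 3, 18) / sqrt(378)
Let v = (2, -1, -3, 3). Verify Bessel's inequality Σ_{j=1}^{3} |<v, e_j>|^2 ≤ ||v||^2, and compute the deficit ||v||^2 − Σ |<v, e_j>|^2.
Σ |<v, e_j>|^2 = 23; ||v||^2 = 23; deficit = 0

Write each e_j = u_j / sqrt(<u_j, u_j>) where u_j is the displayed integer vector. Then <v, e_j> = <v, u_j> / sqrt(<u_j, u_j>), so |<v, e_j>|^2 = <v, u_j>^2 / <u_j, u_j>.
Coefficients: <v, e_1> = -1/sqrt(9), <v, e_2> = 94/sqrt(504), <v, e_3> = 45/sqrt(378).
Square and sum: Σ |<v, e_j>|^2 = 23.
Compute ||v||^2 = v·v = 23.
Deficit = 23 − 23 = 0 ≥ 0, confirming Bessel's inequality. (The deficit equals ||v − Σ <v,e_j> e_j||^2, the squared distance from v to span{e_j}.)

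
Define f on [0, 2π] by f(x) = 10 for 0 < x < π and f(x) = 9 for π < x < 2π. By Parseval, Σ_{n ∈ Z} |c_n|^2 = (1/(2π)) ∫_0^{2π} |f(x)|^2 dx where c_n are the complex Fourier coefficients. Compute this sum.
Σ |c_n|^2 = 181/2

Parseval equates the L^2 energy of f (normalised by 1/(2π)) with the ℓ^2 sum of its Fourier coefficients: (1/(2π)) ∫_0^{2π} |f|^2 = Σ |c_n|^2.
Compute the left side: (1/(2π)) [∫_0^π 10^2 dx + ∫_π^{2π} 9^2 dx] = (1/(2π)) · (100π + 81π) = (100 + 81)/2 = 181/2.
So Σ_{n ∈ Z} |c_n|^2 = 181/2.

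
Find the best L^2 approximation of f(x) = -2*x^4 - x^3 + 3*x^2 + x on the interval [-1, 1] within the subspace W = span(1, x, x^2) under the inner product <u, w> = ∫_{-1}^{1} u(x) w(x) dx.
g(x) = 9*x^2/7 + 2*x/5 + 6/35

The best approximation g ∈ W is the orthogonal projection of f onto W. Writing g = a_0 + a_1 x + a_2 x^2, the coefficients solve the normal equations G · a = b where
  G_{ij} = <φ_i, φ_j> and b_i = <f, φ_i>, with φ_0 = 1, φ_1 = x, φ_2 = x^2.
G =
  [2, 0, 2/3]
  [0, 2/3, 0]
  [2/3, 0, 2/5],
b = (6/5, 4/15, 22/35).
Solving gives a_0 = 6/35, a_1 = 2/5, a_2 = 9/7, so
  g(x) = 9*x^2/7 + 2*x/5 + 6/35.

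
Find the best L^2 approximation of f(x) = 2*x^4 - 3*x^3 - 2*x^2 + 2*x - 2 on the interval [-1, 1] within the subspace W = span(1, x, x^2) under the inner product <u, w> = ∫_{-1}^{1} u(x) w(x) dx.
g(x) = -2*x^2/7 + x/5 - 76/35

The best approximation g ∈ W is the orthogonal projection of f onto W. Writing g = a_0 + a_1 x + a_2 x^2, the coefficients solve the normal equations G · a = b where
  G_{ij} = <φ_i, φ_j> and b_i = <f, φ_i>, with φ_0 = 1, φ_1 = x, φ_2 = x^2.
G =
  [2, 0, 2/3]
  [0, 2/3, 0]
  [2/3, 0, 2/5],
b = (-68/15, 2/15, -164/105).
Solving gives a_0 = -76/35, a_1 = 1/5, a_2 = -2/7, so
  g(x) = -2*x^2/7 + x/5 - 76/35.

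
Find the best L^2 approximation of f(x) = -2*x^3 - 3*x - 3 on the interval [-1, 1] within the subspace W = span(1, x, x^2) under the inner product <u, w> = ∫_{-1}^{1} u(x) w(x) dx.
g(x) = -21*x/5 - 3

The best approximation g ∈ W is the orthogonal projection of f onto W. Writing g = a_0 + a_1 x + a_2 x^2, the coefficients solve the normal equations G · a = b where
  G_{ij} = <φ_i, φ_j> and b_i = <f, φ_i>, with φ_0 = 1, φ_1 = x, φ_2 = x^2.
G =
  [2, 0, 2/3]
  [0, 2/3, 0]
  [2/3, 0, 2/5],
b = (-6, -14/5, -2).
Solving gives a_0 = -3, a_1 = -21/5, a_2 = 0, so
  g(x) = -21*x/5 - 3.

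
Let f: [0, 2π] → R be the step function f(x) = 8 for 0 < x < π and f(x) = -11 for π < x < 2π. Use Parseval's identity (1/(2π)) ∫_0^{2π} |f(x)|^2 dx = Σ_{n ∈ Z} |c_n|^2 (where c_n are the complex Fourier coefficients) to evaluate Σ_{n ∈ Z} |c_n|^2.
Σ |c_n|^2 = 185/2

Parseval equates the L^2 energy of f (normalised by 1/(2π)) with the ℓ^2 sum of its Fourier coefficients: (1/(2π)) ∫_0^{2π} |f|^2 = Σ |c_n|^2.
Compute the left side: (1/(2π)) [∫_0^π 8^2 dx + ∫_π^{2π} (-11)^2 dx] = (1/(2π)) · (64π + 121π) = (64 + 121)/2 = 185/2.
So Σ_{n ∈ Z} |c_n|^2 = 185/2.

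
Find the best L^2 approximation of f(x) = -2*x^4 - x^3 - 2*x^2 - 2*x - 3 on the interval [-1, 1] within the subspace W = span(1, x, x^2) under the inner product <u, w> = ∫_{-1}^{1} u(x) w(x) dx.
g(x) = -26*x^2/7 - 13*x/5 - 99/35

The best approximation g ∈ W is the orthogonal projection of f onto W. Writing g = a_0 + a_1 x + a_2 x^2, the coefficients solve the normal equations G · a = b where
  G_{ij} = <φ_i, φ_j> and b_i = <f, φ_i>, with φ_0 = 1, φ_1 = x, φ_2 = x^2.
G =
  [2, 0, 2/3]
  [0, 2/3, 0]
  [2/3, 0, 2/5],
b = (-122/15, -26/15, -118/35).
Solving gives a_0 = -99/35, a_1 = -13/5, a_2 = -26/7, so
  g(x) = -26*x^2/7 - 13*x/5 - 99/35.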